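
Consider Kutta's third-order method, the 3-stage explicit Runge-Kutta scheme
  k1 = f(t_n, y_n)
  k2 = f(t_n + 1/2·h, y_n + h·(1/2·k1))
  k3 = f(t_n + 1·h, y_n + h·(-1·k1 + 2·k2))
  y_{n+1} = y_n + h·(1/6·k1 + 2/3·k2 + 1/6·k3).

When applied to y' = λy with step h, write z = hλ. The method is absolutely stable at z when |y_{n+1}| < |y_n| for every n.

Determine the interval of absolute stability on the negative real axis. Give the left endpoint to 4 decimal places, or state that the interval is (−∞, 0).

z∈(-2.5127,0).

With y'=λy (z=hλ):
  order 3, 3-stage ⇒ R(z)=1+z+z^2/2+z^3/6
  (e.g. R(-0.34)=0.71125, |R|=0.71125)

Need |R(x)|<1, x<0.
x=-0.34: |R|=0.7112
|R(-2.9)|=1.7598 |R(-2.17)|=0.5186 |R(-0.92)|=0.3734
Bisect:
  x_lo=-2.8418 |R|=1.6288  x_hi=-0.2690 |R|=0.7639
  mid=-1.55540 |R|=0.02708 →hi
  mid=-2.19859 |R|=0.55295 →hi
  mid=-2.52018 |R|=1.01227 →lo
  mid=-2.35939 |R|=0.76504 →hi
  mid=-2.43979 |R|=0.88400 →hi
  mid=-2.47998 |R|=0.94694 →hi
  mid=-2.50008 |R|=0.97930 →hi
  mid=-2.51013 |R|=0.99571 →hi
  ...
  [-2.51280,-2.51265] ⇒ x*=-2.5127
So |R|<1 on (-2.5127, 0).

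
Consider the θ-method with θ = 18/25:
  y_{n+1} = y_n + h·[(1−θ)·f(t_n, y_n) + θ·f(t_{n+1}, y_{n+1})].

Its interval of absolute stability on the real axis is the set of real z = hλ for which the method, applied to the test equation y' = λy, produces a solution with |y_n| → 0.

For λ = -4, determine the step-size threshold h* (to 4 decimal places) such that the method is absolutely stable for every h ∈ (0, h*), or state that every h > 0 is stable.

With y'=λy (z=hλ):
  y_{n+1} = y_n + z·[7/25·y_n + 18/25·y_{n+1}] ⇒ (1 − 18/25z)y_{n+1} = (1 + 7/25z)y_n
  so R(z) = (1 + 7/25z)/(1 − 18/25z).

Solve |R(x)|<1 on ℝ⁻.
x=-1.26: |R|=0.3393
x=-2: |R|=0.1803
x=-10: |R|=0.2195
x=-100: |R|=0.3699
θ=18/25≥1/2 ⇒ |1+7/25x|<|1−18/25x| ∀x<0 ⇒ stable on all of ℝ⁻.

interval (−∞, 0). Any h>0 works for λ=-4.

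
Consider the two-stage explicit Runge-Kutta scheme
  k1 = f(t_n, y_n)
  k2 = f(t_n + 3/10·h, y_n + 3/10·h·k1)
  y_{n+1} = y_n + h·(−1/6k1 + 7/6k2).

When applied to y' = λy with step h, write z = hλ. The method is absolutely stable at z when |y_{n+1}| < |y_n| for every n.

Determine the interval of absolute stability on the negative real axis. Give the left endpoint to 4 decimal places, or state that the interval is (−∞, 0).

On y'=λy, z=hλ:
  k1=λy_n ⇒ h·k1=z·y_n;  k2=λ(1+3/10z)y_n ⇒ h·k2=z(1+3/10z)y_n
  y_{n+1}/y_n = 1 − 1/6z + 7/6z(1+3/10z) = 1 + z + 7/20z²
  so R(z) = 1 + z + 7/20z².

Find x<0 with |R(x)|<1.
x=-1.23: |R|=0.2995
R=1: x+7/20x²=0 ⇒ x=−20/7=-2.8571; min R=1−1/(4·7/20)=0.2857>−1
Confirm numerically:
  x=-2.265: |R|=0.53058 <1
  x=-2.091: |R|=0.43930 <1
  x=-1.652: |R|=0.30319 <1
  x=-1.462: |R|=0.28611 <1
  x=-3.198: |R|=1.38152 >1
  x=-2.910: |R|=1.05383 >1
Interval (-2.8571, 0).

(-2.8571, 0).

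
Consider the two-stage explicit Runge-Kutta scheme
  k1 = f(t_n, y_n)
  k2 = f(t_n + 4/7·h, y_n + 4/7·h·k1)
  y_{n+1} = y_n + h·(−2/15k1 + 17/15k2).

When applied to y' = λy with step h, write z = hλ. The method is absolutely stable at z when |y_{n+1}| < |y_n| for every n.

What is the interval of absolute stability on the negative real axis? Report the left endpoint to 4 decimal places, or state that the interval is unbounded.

(-1.5441, 0).

With y'=λy (z=hλ):
  k1=λy_n ⇒ h·k1=z·y_n;  k2=λ(1+4/7z)y_n ⇒ h·k2=z(1+4/7z)y_n
  y_{n+1}/y_n = 1 − 2/15z + 17/15z(1+4/7z) = 1 + z + 68/105z²
  so R(z) = 1 + z + 68/105z².

Find x<0 with |R(x)|<1.
x=-1.72: |R|=1.1959
R=1: x+68/105x²=0 ⇒ x=−105/68=-1.5441; min R=1−1/(4·68/105)=0.6140>−1
Confirm numerically:
  x=-1.240: |R|=0.75578 <1
  x=-0.955: |R|=0.63564 <1
  x=-0.834: |R|=0.61646 <1
  x=-2.091: |R|=1.74057 >1
  x=-1.924: |R|=1.47334 >1
  x=-1.645: |R|=1.10747 >1
So |R|<1 on (-1.5441, 0).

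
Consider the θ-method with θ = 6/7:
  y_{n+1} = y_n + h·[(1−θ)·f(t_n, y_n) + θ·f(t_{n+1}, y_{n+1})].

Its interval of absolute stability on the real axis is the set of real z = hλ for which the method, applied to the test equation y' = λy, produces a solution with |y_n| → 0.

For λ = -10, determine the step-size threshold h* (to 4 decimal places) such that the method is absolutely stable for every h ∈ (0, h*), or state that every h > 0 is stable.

Set f=λy, z=hλ:
  y_{n+1} = y_n + z·[1/7·y_n + 6/7·y_{n+1}] ⇒ (1 − 6/7z)y_{n+1} = (1 + 1/7z)y_n
  ⇒ R(z) = (1 + 1/7z)/(1 − 6/7z).

Find x<0 with |R(x)|<1.
x=-0.9: |R|=0.4919
x=-2: |R|=0.2632
x=-10: |R|=0.0448
x=-100: |R|=0.1532
θ=6/7≥1/2 ⇒ |1+1/7x|<|1−6/7x| ∀x<0 ⇒ stable on all of ℝ⁻.

unbounded; (−∞, 0). Any h>0 works for λ=-10.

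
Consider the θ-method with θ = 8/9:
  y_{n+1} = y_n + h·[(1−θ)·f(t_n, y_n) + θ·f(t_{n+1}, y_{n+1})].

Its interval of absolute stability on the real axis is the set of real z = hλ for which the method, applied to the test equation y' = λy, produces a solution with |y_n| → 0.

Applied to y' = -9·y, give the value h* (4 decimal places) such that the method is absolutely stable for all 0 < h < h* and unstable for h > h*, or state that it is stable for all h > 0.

Set f=λy, z=hλ:
  y_{n+1} = y_n + z·[1/9·y_n + 8/9·y_{n+1}] ⇒ (1 − 8/9z)y_{n+1} = (1 + 1/9z)y_n
  ⇒ R(z) = (1 + 1/9z)/(1 − 8/9z).

Need |R(x)|<1, x<0.
x=-1.05: |R|=0.4569
x=-2: |R|=0.2800
x=-10: |R|=0.0112
x=-100: |R|=0.1125
θ=8/9≥1/2 ⇒ |1+1/9x|<|1−8/9x| ∀x<0 ⇒ interval (−∞,0).

unbounded; (−∞, 0). Any h>0 works for λ=-9.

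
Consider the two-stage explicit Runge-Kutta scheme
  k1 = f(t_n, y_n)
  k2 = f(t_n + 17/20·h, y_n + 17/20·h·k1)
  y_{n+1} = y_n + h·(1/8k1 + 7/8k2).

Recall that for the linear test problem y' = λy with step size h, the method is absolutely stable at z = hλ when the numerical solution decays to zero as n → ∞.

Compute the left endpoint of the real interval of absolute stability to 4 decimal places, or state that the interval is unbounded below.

With y'=λy (z=hλ):
  k1=λy_n ⇒ h·k1=z·y_n;  k2=λ(1+17/20z)y_n ⇒ h·k2=z(1+17/20z)y_n
  y_{n+1}/y_n = 1 + 1/8z + 7/8z(1+17/20z) = 1 + z + 119/160z²
  so R(z) = 1 + z + 119/160z².

Boundary: |R(x)|=1, x<0.
x=-1.67: |R|=1.4042
R=1: x+119/160x²=0 ⇒ x=−160/119=-1.3445; min R=1−1/(4·119/160)=0.6639>−1
Confirm numerically:
  x=-1.305: |R|=0.96162 <1
  x=-0.987: |R|=0.73754 <1
  x=-0.646: |R|=0.66438 <1
  x=-1.908: |R|=1.79960 >1
  x=-1.849: |R|=1.69373 >1
Interval (-1.3445, 0).

left endpoint -1.3445.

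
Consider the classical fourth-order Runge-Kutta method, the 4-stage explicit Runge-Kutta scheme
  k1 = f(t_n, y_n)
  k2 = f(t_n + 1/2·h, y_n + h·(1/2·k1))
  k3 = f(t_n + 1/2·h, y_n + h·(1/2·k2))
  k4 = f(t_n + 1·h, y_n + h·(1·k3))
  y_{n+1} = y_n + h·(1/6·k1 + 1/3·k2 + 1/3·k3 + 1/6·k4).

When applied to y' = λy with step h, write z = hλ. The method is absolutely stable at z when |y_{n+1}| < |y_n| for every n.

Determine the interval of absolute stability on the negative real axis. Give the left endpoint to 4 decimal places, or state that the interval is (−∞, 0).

Test eqn y'=λy, z=hλ:
  order 4, 4-stage ⇒ R(z)=1+z+z^2/2+z^3/6+z^4/24
  (e.g. R(-0.69)=0.50274, |R|=0.50274)

Need |R(x)|<1, x<0.
x=-0.69: |R|=0.5027
|R(-2.25)|=0.4507 |R(-1.74)|=0.2777 |R(-1.38)|=0.2853
Bisect:
  x_lo=-3.4034 |R|=2.4082  x_hi=-0.3100 |R|=0.7334
  mid=-1.85672 |R|=0.29536 →hi
  mid=-2.63006 |R|=0.79010 →hi
  mid=-3.01673 |R|=1.40882 →lo
  mid=-2.82340 |R|=1.05899 →lo
  mid=-2.72673 |R|=0.91524 →hi
  mid=-2.77506 |R|=0.98469 →hi
  mid=-2.79923 |R|=1.02122 →lo
  mid=-2.78715 |R|=1.00280 →lo
  mid=-2.78111 |R|=0.99370 →hi
  mid=-2.78413 |R|=0.99824 →hi
  ...
  [-2.78545,-2.78526] ⇒ x*=-2.7853
Stable set (-2.7853, 0).

z∈(-2.7853,0).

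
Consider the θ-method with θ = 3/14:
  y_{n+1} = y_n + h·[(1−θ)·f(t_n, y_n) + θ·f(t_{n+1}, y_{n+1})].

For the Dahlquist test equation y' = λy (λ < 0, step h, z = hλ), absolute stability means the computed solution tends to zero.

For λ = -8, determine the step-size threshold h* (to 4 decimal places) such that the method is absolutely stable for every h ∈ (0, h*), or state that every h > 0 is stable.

On y'=λy, z=hλ:
  y_{n+1} = y_n + z·[11/14·y_n + 3/14·y_{n+1}] ⇒ (1 − 3/14z)y_{n+1} = (1 + 11/14z)y_n
  Hence R(z) = (1 + 11/14z)/(1 − 3/14z).

Boundary: |R(x)|=1, x<0.
x=-1.15: |R|=0.0774
R=−1: 1+11/14x = −1+3/14x ⇒ -4/7x=2 ⇒ x=2/(-4/7)=-3.5000
Confirm numerically:
  x=-3.387: |R|=0.96258 <1
  x=-2.882: |R|=0.78168 <1
  x=-2.856: |R|=0.77171 <1
  x=-3.740: |R|=1.07613 >1
  x=-3.541: |R|=1.01332 >1
So |R|<1 on (-3.5000, 0).

(-3.5000,0); λ=-8 ⇒ h* = (7/2)/8 = 0.4375.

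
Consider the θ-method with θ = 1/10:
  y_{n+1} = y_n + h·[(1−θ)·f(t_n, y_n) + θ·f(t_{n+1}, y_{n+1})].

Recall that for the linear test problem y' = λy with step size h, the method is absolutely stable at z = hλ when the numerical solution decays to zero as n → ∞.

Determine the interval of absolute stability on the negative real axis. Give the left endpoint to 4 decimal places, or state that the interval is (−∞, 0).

z∈(-2.5000,0).

Set f=λy, z=hλ:
  y_{n+1} = y_n + z·[9/10·y_n + 1/10·y_{n+1}] ⇒ (1 − 1/10z)y_{n+1} = (1 + 9/10z)y_n
  so R(z) = (1 + 9/10z)/(1 − 1/10z).

Boundary: |R(x)|=1, x<0.
x=-1.61: |R|=0.3867
R=−1: 1+9/10x = −1+1/10x ⇒ -4/5x=2 ⇒ x=2/(-4/5)=-2.5000
Confirm numerically:
  x=-2.303: |R|=0.87190 <1
  x=-1.953: |R|=0.63390 <1
  x=-1.710: |R|=0.46029 <1
  x=-2.932: |R|=1.26724 >1
  x=-2.896: |R|=1.24566 >1
Interval (-2.5000, 0).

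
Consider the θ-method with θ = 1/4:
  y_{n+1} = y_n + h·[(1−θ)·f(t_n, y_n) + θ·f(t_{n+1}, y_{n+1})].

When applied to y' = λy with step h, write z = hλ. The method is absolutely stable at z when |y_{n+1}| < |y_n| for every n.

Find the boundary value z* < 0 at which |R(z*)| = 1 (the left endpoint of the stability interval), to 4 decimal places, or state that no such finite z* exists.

Set f=λy, z=hλ:
  y_{n+1} = y_n + z·[3/4·y_n + 1/4·y_{n+1}] ⇒ (1 − 1/4z)y_{n+1} = (1 + 3/4z)y_n
  ⇒ R(z) = (1 + 3/4z)/(1 − 1/4z).

Need |R(x)|<1, x<0.
x=-1.32: |R|=0.0075
R=−1: 1+3/4x = −1+1/4x ⇒ -1/2x=2 ⇒ x=2/(-1/2)=-4.0000
Confirm numerically:
  x=-3.744: |R|=0.93388 <1
  x=-3.734: |R|=0.93121 <1
  x=-1.945: |R|=0.30866 <1
  x=-1.818: |R|=0.24991 <1
  x=-4.479: |R|=1.11299 >1
  x=-4.229: |R|=1.05566 >1
  x=-4.062: |R|=1.01538 >1
So |R|<1 on (-4.0000, 0).

left endpoint -4.0000.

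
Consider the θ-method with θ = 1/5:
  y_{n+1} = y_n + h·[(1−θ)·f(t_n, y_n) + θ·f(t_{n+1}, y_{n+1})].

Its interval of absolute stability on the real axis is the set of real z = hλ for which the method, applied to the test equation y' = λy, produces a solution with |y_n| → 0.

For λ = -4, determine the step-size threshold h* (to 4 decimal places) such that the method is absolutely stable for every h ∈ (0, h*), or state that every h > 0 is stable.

(-3.3333,0); λ=-4 ⇒ h* = (10/3)/4 = 0.8333.

On y'=λy, z=hλ:
  y_{n+1} = y_n + z·[4/5·y_n + 1/5·y_{n+1}] ⇒ (1 − 1/5z)y_{n+1} = (1 + 4/5z)y_n
  Hence R(z) = (1 + 4/5z)/(1 − 1/5z).

Need |R(x)|<1, x<0.
x=-0.89: |R|=0.2445
R=−1: 1+4/5x = −1+1/5x ⇒ -3/5x=2 ⇒ x=2/(-3/5)=-3.3333
Confirm numerically:
  x=-2.524: |R|=0.67730 <1
  x=-2.406: |R|=0.62436 <1
  x=-2.295: |R|=0.57300 <1
  x=-3.831: |R|=1.16906 >1
  x=-3.378: |R|=1.01599 >1
  x=-3.370: |R|=1.01314 >1
Interval (-3.3333, 0).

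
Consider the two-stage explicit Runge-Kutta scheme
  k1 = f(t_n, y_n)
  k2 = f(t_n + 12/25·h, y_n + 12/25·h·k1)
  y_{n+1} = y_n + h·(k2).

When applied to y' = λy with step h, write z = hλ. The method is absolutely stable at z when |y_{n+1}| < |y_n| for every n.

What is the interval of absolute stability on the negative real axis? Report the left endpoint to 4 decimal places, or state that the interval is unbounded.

With y'=λy (z=hλ):
  k1=λy_n ⇒ h·k1=z·y_n;  k2=λ(1+12/25z)y_n ⇒ h·k2=z(1+12/25z)y_n
  y_{n+1}/y_n = 1 + z(1+12/25z) = 1 + z + 12/25z²
  Hence R(z) = 1 + z + 12/25z².

Boundary: |R(x)|=1, x<0.
x=-0.5: |R|=0.6200
R=1: x+12/25x²=0 ⇒ x=−25/12=-2.0833; min R=1−1/(4·12/25)=0.4792>−1
Confirm numerically:
  x=-1.740: |R|=0.71325 <1
  x=-1.638: |R|=0.64986 <1
  x=-1.473: |R|=0.56847 <1
  x=-0.913: |R|=0.48711 <1
  x=-2.673: |R|=1.75657 >1
  x=-2.428: |R|=1.40169 >1
So |R|<1 on (-2.0833, 0).

z∈(-2.0833,0).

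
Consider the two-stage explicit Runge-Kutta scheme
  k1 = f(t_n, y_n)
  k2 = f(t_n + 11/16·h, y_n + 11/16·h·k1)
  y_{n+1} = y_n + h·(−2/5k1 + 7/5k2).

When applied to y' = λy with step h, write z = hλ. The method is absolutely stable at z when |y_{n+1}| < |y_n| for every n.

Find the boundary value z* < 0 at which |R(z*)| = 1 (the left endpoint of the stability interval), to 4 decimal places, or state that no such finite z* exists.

On y'=λy, z=hλ:
  k1=λy_n ⇒ h·k1=z·y_n;  k2=λ(1+11/16z)y_n ⇒ h·k2=z(1+11/16z)y_n
  y_{n+1}/y_n = 1 − 2/5z + 7/5z(1+11/16z) = 1 + z + 77/80z²
  Hence R(z) = 1 + z + 77/80z².

Find x<0 with |R(x)|<1.
x=-1.49: |R|=1.6468
R=1: x+77/80x²=0 ⇒ x=−80/77=-1.0390; min R=1−1/(4·77/80)=0.7403>−1
Confirm numerically:
  x=-0.873: |R|=0.86055 <1
  x=-0.762: |R|=0.79687 <1
  x=-0.747: |R|=0.79008 <1
  x=-0.453: |R|=0.74451 <1
  x=-1.546: |R|=1.75449 >1
  x=-1.331: |R|=1.37413 >1
  x=-1.299: |R|=1.32512 >1
Stable set (-1.0390, 0).

z* = -1.0390.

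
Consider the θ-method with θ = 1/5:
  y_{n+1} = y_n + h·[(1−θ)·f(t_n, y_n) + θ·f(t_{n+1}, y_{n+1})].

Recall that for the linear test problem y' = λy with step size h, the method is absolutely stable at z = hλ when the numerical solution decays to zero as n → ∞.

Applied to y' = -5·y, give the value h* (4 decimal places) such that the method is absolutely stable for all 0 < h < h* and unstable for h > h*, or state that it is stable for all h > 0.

With y'=λy (z=hλ):
  y_{n+1} = y_n + z·[4/5·y_n + 1/5·y_{n+1}] ⇒ (1 − 1/5z)y_{n+1} = (1 + 4/5z)y_n
  R(z) = (1 + 4/5z)/(1 − 1/5z).

Find x<0 with |R(x)|<1.
x=-0.81: |R|=0.3029
R=−1: 1+4/5x = −1+1/5x ⇒ -3/5x=2 ⇒ x=2/(-3/5)=-3.3333
Confirm numerically:
  x=-3.077: |R|=0.90479 <1
  x=-2.707: |R|=0.75620 <1
  x=-1.972: |R|=0.41423 <1
  x=-1.614: |R|=0.22014 <1
  x=-3.921: |R|=1.19762 >1
  x=-3.642: |R|=1.10715 >1
  x=-3.506: |R|=1.06090 >1
Stable set (-3.3333, 0).

(-3.3333,0); λ=-5 ⇒ h* = (10/3)/5 = 0.6667.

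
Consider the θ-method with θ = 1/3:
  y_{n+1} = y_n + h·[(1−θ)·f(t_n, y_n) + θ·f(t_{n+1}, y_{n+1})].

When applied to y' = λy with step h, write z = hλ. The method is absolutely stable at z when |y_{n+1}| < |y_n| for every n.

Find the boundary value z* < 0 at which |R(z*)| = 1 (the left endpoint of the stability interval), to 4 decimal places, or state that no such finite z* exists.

z* = -6.0000.

With y'=λy (z=hλ):
  y_{n+1} = y_n + z·[2/3·y_n + 1/3·y_{n+1}] ⇒ (1 − 1/3z)y_{n+1} = (1 + 2/3z)y_n
  ⇒ R(z) = (1 + 2/3z)/(1 − 1/3z).

Boundary: |R(x)|=1, x<0.
x=-0.78: |R|=0.3810
R=−1: 1+2/3x = −1+1/3x ⇒ -1/3x=2 ⇒ x=2/(-1/3)=-6.0000
Confirm numerically:
  x=-4.580: |R|=0.81266 <1
  x=-4.301: |R|=0.76729 <1
  x=-2.499: |R|=0.36334 <1
  x=-2.496: |R|=0.36245 <1
  x=-6.208: |R|=1.02259 >1
  x=-6.099: |R|=1.01088 >1
  x=-6.045: |R|=1.00498 >1
So |R|<1 on (-6.0000, 0).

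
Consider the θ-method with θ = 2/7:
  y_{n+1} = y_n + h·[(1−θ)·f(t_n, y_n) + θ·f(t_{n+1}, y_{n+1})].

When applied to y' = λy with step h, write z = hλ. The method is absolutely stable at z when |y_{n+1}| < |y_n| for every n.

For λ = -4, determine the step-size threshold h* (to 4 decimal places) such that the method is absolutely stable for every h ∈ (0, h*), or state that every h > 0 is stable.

With y'=λy (z=hλ):
  y_{n+1} = y_n + z·[5/7·y_n + 2/7·y_{n+1}] ⇒ (1 − 2/7z)y_{n+1} = (1 + 5/7z)y_n
  ⇒ R(z) = (1 + 5/7z)/(1 − 2/7z).

Need |R(x)|<1, x<0.
x=-1.38: |R|=0.0102
R=−1: 1+5/7x = −1+2/7x ⇒ -3/7x=2 ⇒ x=2/(-3/7)=-4.6667
Confirm numerically:
  x=-4.444: |R|=0.95796 <1
  x=-3.662: |R|=0.78958 <1
  x=-2.213: |R|=0.35577 <1
  x=-1.913: |R|=0.23693 <1
  x=-5.254: |R|=1.10064 >1
  x=-4.932: |R|=1.04720 >1
So |R|<1 on (-4.6667, 0).

(-4.6667,0); λ=-4 ⇒ h* = (14/3)/4 = 1.1667.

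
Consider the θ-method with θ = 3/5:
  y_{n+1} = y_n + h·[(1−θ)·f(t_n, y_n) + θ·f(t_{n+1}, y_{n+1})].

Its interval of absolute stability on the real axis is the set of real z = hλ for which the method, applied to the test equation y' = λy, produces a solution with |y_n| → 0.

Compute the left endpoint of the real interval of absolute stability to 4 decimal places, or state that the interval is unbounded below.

Test eqn y'=λy, z=hλ:
  y_{n+1} = y_n + z·[2/5·y_n + 3/5·y_{n+1}] ⇒ (1 − 3/5z)y_{n+1} = (1 + 2/5z)y_n
  Hence R(z) = (1 + 2/5z)/(1 − 3/5z).

Need |R(x)|<1, x<0.
x=-1.37: |R|=0.2481
x=-2: |R|=0.0909
x=-10: |R|=0.4286
x=-100: |R|=0.6393
θ=3/5≥1/2 ⇒ |1+2/5x|<|1−3/5x| ∀x<0 ⇒ unbounded interval.

(−∞, 0) — no finite endpoint.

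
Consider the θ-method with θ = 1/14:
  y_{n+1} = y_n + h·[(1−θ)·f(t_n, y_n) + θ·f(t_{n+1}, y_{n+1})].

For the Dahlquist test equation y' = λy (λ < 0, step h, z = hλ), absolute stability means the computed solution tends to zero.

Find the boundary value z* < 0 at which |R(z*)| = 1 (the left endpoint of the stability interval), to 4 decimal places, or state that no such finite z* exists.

left endpoint -2.3333.

Test eqn y'=λy, z=hλ:
  y_{n+1} = y_n + z·[13/14·y_n + 1/14·y_{n+1}] ⇒ (1 − 1/14z)y_{n+1} = (1 + 13/14z)y_n
  Hence R(z) = (1 + 13/14z)/(1 − 1/14z).

Need |R(x)|<1, x<0.
x=-0.91: |R|=0.1455
R=−1: 1+13/14x = −1+1/14x ⇒ -6/7x=2 ⇒ x=2/(-6/7)=-2.3333
Confirm numerically:
  x=-2.206: |R|=0.90571 <1
  x=-1.695: |R|=0.51195 <1
  x=-1.173: |R|=0.08232 <1
  x=-2.638: |R|=1.21974 >1
  x=-2.469: |R|=1.09885 >1
  x=-2.425: |R|=1.06697 >1
Interval (-2.3333, 0).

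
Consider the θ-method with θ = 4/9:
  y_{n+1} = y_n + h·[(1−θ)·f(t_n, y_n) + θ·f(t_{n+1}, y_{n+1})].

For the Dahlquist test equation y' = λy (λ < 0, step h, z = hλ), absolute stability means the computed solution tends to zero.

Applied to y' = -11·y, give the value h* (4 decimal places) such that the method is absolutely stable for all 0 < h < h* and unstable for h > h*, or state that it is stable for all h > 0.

(-18.0000,0); λ=-11 ⇒ h* = (18)/11 = 1.6364.

With y'=λy (z=hλ):
  y_{n+1} = y_n + z·[5/9·y_n + 4/9·y_{n+1}] ⇒ (1 − 4/9z)y_{n+1} = (1 + 5/9z)y_n
  so R(z) = (1 + 5/9z)/(1 − 4/9z).

Boundary: |R(x)|=1, x<0.
x=-1.43: |R|=0.1257
R=−1: 1+5/9x = −1+4/9x ⇒ -1/9x=2 ⇒ x=2/(-1/9)=-18.0000
Confirm numerically:
  x=-12.807: |R|=0.91378 <1
  x=-9.824: |R|=0.83071 <1
  x=-8.133: |R|=0.76242 <1
  x=-18.282: |R|=1.00343 >1
  x=-18.271: |R|=1.00330 >1
  x=-18.247: |R|=1.00301 >1
Stable set (-18.0000, 0).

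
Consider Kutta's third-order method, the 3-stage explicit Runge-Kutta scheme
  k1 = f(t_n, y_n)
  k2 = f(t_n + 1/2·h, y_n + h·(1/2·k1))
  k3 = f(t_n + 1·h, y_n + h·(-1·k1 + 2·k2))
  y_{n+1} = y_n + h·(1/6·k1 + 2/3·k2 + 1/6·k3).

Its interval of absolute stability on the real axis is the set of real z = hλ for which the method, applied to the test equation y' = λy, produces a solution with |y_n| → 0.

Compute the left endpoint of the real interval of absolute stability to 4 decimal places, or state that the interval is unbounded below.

left endpoint -2.5127.

Set f=λy, z=hλ:
  order 3, 3-stage ⇒ R(z)=1+z+z^2/2+z^3/6
  (e.g. R(-1.1)=0.28317, |R|=0.28317)

Solve |R(x)|<1 on ℝ⁻.
x=-1.1: |R|=0.2832
|R(-2.59)|=1.1316 |R(-2.53)|=1.0286 |R(-1.15)|=0.2578
Bisect:
  x_lo=-3.1457 |R|=2.3859  x_hi=-0.3497 |R|=0.7043
  mid=-1.74770 |R|=0.11019 →hi
  mid=-2.44668 |R|=0.89463 →hi
  mid=-2.79617 |R|=1.53057 →lo
  mid=-2.62143 |R|=1.18784 →lo
  mid=-2.53406 |R|=1.03538 →lo
  mid=-2.49037 |R|=0.96359 →hi
  mid=-2.51221 |R|=0.99912 →hi
  mid=-2.52313 |R|=1.01716 →lo
  mid=-2.51767 |R|=1.00812 →lo
  ...
  [-2.51290,-2.51272] ⇒ x*=-2.5127
So |R|<1 on (-2.5127, 0).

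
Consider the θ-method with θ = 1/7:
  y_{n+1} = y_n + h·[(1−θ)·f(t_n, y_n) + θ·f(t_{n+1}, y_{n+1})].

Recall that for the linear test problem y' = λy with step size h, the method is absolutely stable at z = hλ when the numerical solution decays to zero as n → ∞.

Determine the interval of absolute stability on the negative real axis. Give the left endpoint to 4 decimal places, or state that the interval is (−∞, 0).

(-2.8000, 0).

Set f=λy, z=hλ:
  y_{n+1} = y_n + z·[6/7·y_n + 1/7·y_{n+1}] ⇒ (1 − 1/7z)y_{n+1} = (1 + 6/7z)y_n
  ⇒ R(z) = (1 + 6/7z)/(1 − 1/7z).

Need |R(x)|<1, x<0.
x=-0.97: |R|=0.1481
R=−1: 1+6/7x = −1+1/7x ⇒ -5/7x=2 ⇒ x=2/(-5/7)=-2.8000
Confirm numerically:
  x=-2.777: |R|=0.98824 <1
  x=-2.140: |R|=0.63895 <1
  x=-2.042: |R|=0.58084 <1
  x=-1.921: |R|=0.50734 <1
  x=-3.097: |R|=1.14707 >1
  x=-2.933: |R|=1.06695 >1
Stable set (-2.8000, 0).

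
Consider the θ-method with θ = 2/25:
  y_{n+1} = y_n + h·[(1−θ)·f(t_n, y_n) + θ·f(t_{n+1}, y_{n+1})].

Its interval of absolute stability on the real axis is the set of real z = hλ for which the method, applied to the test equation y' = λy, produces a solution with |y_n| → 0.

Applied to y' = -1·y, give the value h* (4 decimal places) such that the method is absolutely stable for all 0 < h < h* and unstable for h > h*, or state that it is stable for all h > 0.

(-2.3810,0); λ=-1 ⇒ h* = (50/21)/1 = 2.3810.

With y'=λy (z=hλ):
  y_{n+1} = y_n + z·[23/25·y_n + 2/25·y_{n+1}] ⇒ (1 − 2/25z)y_{n+1} = (1 + 23/25z)y_n
  ⇒ R(z) = (1 + 23/25z)/(1 − 2/25z).

Solve |R(x)|<1 on ℝ⁻.
x=-1.29: |R|=0.1693
R=−1: 1+23/25x = −1+2/25x ⇒ -21/25x=2 ⇒ x=2/(-21/25)=-2.3810
Confirm numerically:
  x=-2.243: |R|=0.90175 <1
  x=-2.004: |R|=0.72711 <1
  x=-1.412: |R|=0.26869 <1
  x=-1.053: |R|=0.02881 <1
  x=-2.960: |R|=1.39327 >1
  x=-2.527: |R|=1.10205 >1
  x=-2.460: |R|=1.05548 >1
Stable set (-2.3810, 0).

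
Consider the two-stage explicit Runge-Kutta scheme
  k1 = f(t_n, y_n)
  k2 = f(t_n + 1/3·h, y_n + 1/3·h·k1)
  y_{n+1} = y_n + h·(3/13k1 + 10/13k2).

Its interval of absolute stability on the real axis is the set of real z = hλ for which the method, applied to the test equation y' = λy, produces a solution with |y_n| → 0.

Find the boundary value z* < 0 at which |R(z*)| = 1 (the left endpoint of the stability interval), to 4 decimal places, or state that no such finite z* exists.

z* = -3.9000.

With y'=λy (z=hλ):
  k1=λy_n ⇒ h·k1=z·y_n;  k2=λ(1+1/3z)y_n ⇒ h·k2=z(1+1/3z)y_n
  y_{n+1}/y_n = 1 + 3/13z + 10/13z(1+1/3z) = 1 + z + 10/39z²
  ⇒ R(z) = 1 + z + 10/39z².

Find x<0 with |R(x)|<1.
x=-1.12: |R|=0.2016
R=1: x+10/39x²=0 ⇒ x=−39/10=-3.9000; min R=1−1/(4·10/39)=0.0250>−1
Confirm numerically:
  x=-2.380: |R|=0.07241 <1
  x=-2.241: |R|=0.04671 <1
  x=-2.123: |R|=0.03267 <1
  x=-4.466: |R|=1.64814 >1
  x=-4.210: |R|=1.33464 >1
  x=-3.951: |R|=1.05167 >1
Interval (-3.9000, 0).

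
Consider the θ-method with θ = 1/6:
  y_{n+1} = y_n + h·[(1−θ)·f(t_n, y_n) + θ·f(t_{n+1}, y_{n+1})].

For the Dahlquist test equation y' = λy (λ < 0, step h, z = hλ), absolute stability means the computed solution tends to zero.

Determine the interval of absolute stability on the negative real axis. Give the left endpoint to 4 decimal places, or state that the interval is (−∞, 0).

Test eqn y'=λy, z=hλ:
  y_{n+1} = y_n + z·[5/6·y_n + 1/6·y_{n+1}] ⇒ (1 − 1/6z)y_{n+1} = (1 + 5/6z)y_n
  Hence R(z) = (1 + 5/6z)/(1 − 1/6z).

Find x<0 with |R(x)|<1.
x=-0.81: |R|=0.2863
R=−1: 1+5/6x = −1+1/6x ⇒ -2/3x=2 ⇒ x=2/(-2/3)=-3.0000
Confirm numerically:
  x=-2.142: |R|=0.57848 <1
  x=-2.035: |R|=0.51960 <1
  x=-1.600: |R|=0.26316 <1
  x=-3.174: |R|=1.07587 >1
  x=-3.084: |R|=1.03699 >1
Interval (-3.0000, 0).

z∈(-3.0000,0).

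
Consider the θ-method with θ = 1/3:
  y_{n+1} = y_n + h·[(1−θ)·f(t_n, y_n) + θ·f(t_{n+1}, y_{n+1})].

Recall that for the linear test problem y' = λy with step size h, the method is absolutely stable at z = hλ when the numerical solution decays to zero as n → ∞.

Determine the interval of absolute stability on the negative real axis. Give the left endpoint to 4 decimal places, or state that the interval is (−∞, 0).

z∈(-6.0000,0).

With y'=λy (z=hλ):
  y_{n+1} = y_n + z·[2/3·y_n + 1/3·y_{n+1}] ⇒ (1 − 1/3z)y_{n+1} = (1 + 2/3z)y_n
  so R(z) = (1 + 2/3z)/(1 − 1/3z).

Need |R(x)|<1, x<0.
x=-1.42: |R|=0.0362
R=−1: 1+2/3x = −1+1/3x ⇒ -1/3x=2 ⇒ x=2/(-1/3)=-6.0000
Confirm numerically:
  x=-5.823: |R|=0.97994 <1
  x=-5.387: |R|=0.92691 <1
  x=-4.063: |R|=0.72575 <1
  x=-3.977: |R|=0.71005 <1
  x=-6.226: |R|=1.02450 >1
  x=-6.148: |R|=1.01618 >1
Interval (-6.0000, 0).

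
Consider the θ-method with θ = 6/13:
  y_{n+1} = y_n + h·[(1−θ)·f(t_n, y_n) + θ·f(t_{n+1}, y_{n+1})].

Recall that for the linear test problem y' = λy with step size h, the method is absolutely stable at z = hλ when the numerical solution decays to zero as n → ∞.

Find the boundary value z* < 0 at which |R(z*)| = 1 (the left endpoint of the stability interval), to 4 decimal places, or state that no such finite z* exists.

left endpoint -26.0000.

On y'=λy, z=hλ:
  y_{n+1} = y_n + z·[7/13·y_n + 6/13·y_{n+1}] ⇒ (1 − 6/13z)y_{n+1} = (1 + 7/13z)y_n
  Hence R(z) = (1 + 7/13z)/(1 − 6/13z).

Solve |R(x)|<1 on ℝ⁻.
x=-1.2: |R|=0.2277
R=−1: 1+7/13x = −1+6/13x ⇒ -1/13x=2 ⇒ x=2/(-1/13)=-26.0000
Confirm numerically:
  x=-18.914: |R|=0.94398 <1
  x=-18.512: |R|=0.93965 <1
  x=-12.599: |R|=0.84874 <1
  x=-26.594: |R|=1.00344 >1
  x=-26.057: |R|=1.00034 >1
Interval (-26.0000, 0).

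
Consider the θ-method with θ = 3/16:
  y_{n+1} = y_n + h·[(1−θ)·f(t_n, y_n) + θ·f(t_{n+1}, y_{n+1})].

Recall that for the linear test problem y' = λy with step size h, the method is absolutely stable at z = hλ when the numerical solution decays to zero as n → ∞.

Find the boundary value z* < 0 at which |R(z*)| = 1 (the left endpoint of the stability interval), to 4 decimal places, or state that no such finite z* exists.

With y'=λy (z=hλ):
  y_{n+1} = y_n + z·[13/16·y_n + 3/16·y_{n+1}] ⇒ (1 − 3/16z)y_{n+1} = (1 + 13/16z)y_n
  R(z) = (1 + 13/16z)/(1 − 3/16z).

Find x<0 with |R(x)|<1.
x=-0.61: |R|=0.4526
R=−1: 1+13/16x = −1+3/16x ⇒ -5/8x=2 ⇒ x=2/(-5/8)=-3.2000
Confirm numerically:
  x=-2.634: |R|=0.76320 <1
  x=-2.073: |R|=0.49278 <1
  x=-1.854: |R|=0.37575 <1
  x=-3.789: |R|=1.21522 >1
  x=-3.632: |R|=1.16062 >1
  x=-3.247: |R|=1.01826 >1
Stable set (-3.2000, 0).

left endpoint -3.2000.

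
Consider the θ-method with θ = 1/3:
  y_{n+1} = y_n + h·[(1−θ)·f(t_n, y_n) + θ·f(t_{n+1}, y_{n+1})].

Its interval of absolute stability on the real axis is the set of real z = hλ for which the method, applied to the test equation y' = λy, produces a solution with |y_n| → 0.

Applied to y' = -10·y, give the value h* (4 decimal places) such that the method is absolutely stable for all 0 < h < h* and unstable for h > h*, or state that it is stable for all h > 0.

(-6.0000,0); λ=-10 ⇒ h* = (6)/10 = 0.6000.

Set f=λy, z=hλ:
  y_{n+1} = y_n + z·[2/3·y_n + 1/3·y_{n+1}] ⇒ (1 − 1/3z)y_{n+1} = (1 + 2/3z)y_n
  ⇒ R(z) = (1 + 2/3z)/(1 − 1/3z).

Find x<0 with |R(x)|<1.
x=-0.57: |R|=0.5210
R=−1: 1+2/3x = −1+1/3x ⇒ -1/3x=2 ⇒ x=2/(-1/3)=-6.0000
Confirm numerically:
  x=-5.676: |R|=0.96266 <1
  x=-4.204: |R|=0.75069 <1
  x=-2.546: |R|=0.37721 <1
  x=-2.412: |R|=0.33703 <1
  x=-6.188: |R|=1.02046 >1
  x=-6.094: |R|=1.01034 >1
So |R|<1 on (-6.0000, 0).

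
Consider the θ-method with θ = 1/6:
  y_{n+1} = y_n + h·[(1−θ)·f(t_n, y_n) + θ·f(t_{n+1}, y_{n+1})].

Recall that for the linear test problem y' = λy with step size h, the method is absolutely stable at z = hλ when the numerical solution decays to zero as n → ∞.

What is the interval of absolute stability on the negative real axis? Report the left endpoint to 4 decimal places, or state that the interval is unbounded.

On y'=λy, z=hλ:
  y_{n+1} = y_n + z·[5/6·y_n + 1/6·y_{n+1}] ⇒ (1 − 1/6z)y_{n+1} = (1 + 5/6z)y_n
  so R(z) = (1 + 5/6z)/(1 − 1/6z).

Boundary: |R(x)|=1, x<0.
x=-0.95: |R|=0.1799
R=−1: 1+5/6x = −1+1/6x ⇒ -2/3x=2 ⇒ x=2/(-2/3)=-3.0000
Confirm numerically:
  x=-2.301: |R|=0.66317 <1
  x=-1.864: |R|=0.42218 <1
  x=-1.395: |R|=0.13185 <1
  x=-1.271: |R|=0.04882 <1
  x=-3.554: |R|=1.23194 >1
  x=-3.287: |R|=1.12361 >1
  x=-3.061: |R|=1.02693 >1
Stable set (-3.0000, 0).

z∈(-3.0000,0).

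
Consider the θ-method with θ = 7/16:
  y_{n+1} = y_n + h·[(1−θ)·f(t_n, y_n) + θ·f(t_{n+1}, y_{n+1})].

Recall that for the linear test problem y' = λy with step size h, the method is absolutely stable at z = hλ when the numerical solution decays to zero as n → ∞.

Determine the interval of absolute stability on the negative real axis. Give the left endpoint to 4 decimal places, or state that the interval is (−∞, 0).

On y'=λy, z=hλ:
  y_{n+1} = y_n + z·[9/16·y_n + 7/16·y_{n+1}] ⇒ (1 − 7/16z)y_{n+1} = (1 + 9/16z)y_n
  ⇒ R(z) = (1 + 9/16z)/(1 − 7/16z).

Find x<0 with |R(x)|<1.
x=-1.34: |R|=0.1552
R=−1: 1+9/16x = −1+7/16x ⇒ -1/8x=2 ⇒ x=2/(-1/8)=-16.0000
Confirm numerically:
  x=-15.706: |R|=0.99533 <1
  x=-14.963: |R|=0.98282 <1
  x=-14.017: |R|=0.96525 <1
  x=-16.551: |R|=1.00836 >1
  x=-16.522: |R|=1.00793 >1
  x=-16.276: |R|=1.00425 >1
So |R|<1 on (-16.0000, 0).

(-16.0000, 0).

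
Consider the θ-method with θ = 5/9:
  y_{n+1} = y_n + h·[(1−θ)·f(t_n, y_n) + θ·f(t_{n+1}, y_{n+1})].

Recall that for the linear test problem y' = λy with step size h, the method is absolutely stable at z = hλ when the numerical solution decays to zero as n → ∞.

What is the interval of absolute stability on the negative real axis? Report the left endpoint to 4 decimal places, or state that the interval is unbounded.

(−∞, 0) — no finite endpoint.

With y'=λy (z=hλ):
  y_{n+1} = y_n + z·[4/9·y_n + 5/9·y_{n+1}] ⇒ (1 − 5/9z)y_{n+1} = (1 + 4/9z)y_n
  Hence R(z) = (1 + 4/9z)/(1 − 5/9z).

Boundary: |R(x)|=1, x<0.
x=-1.64: |R|=0.1419
x=-2: |R|=0.0526
x=-10: |R|=0.5254
x=-100: |R|=0.7682
θ=5/9≥1/2 ⇒ |1+4/9x|<|1−5/9x| ∀x<0 ⇒ stable on all of ℝ⁻.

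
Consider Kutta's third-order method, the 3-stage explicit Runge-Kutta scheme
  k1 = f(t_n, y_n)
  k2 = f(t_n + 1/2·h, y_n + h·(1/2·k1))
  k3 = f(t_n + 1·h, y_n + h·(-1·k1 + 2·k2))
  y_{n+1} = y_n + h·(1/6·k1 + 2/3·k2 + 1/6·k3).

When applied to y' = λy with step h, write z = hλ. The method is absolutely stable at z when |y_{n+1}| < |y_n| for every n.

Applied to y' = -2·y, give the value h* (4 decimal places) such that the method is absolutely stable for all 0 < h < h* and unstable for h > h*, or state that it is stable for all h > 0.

(-2.5127,0); λ=-2 ⇒ h* = 1.2564.

On y'=λy, z=hλ:
  order 3, 3-stage ⇒ R(z)=1+z+z^2/2+z^3/6
  (e.g. R(-0.78)=0.44511, |R|=0.44511)

Solve |R(x)|<1 on ℝ⁻.
x=-0.78: |R|=0.4451
|R(-2.89)|=1.7369 |R(-0.83)|=0.4192 |R(-0.59)|=0.5498
Bisect:
  x_lo=-2.8363 |R|=1.6169  x_hi=-0.1753 |R|=0.8392
  mid=-1.50582 |R|=0.05886 →hi
  mid=-2.17107 |R|=0.51988 →hi
  mid=-2.50370 |R|=0.98519 →hi
  mid=-2.67002 |R|=1.27794 →lo
  mid=-2.58686 |R|=1.12608 →lo
  mid=-2.54528 |R|=1.05430 →lo
  mid=-2.52449 |R|=1.01942 →lo
  mid=-2.51410 |R|=1.00222 →lo
  mid=-2.50890 |R|=0.99369 →hi
  ...
  [-2.51280,-2.51264] ⇒ x*=-2.5127
Interval (-2.5127, 0).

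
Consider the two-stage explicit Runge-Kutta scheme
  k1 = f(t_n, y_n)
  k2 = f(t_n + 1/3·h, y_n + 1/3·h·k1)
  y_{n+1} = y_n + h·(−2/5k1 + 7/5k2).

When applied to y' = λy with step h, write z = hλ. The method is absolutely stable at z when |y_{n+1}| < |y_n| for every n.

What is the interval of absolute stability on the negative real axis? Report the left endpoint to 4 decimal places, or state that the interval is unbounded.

(-2.1429, 0).

On y'=λy, z=hλ:
  k1=λy_n ⇒ h·k1=z·y_n;  k2=λ(1+1/3z)y_n ⇒ h·k2=z(1+1/3z)y_n
  y_{n+1}/y_n = 1 − 2/5z + 7/5z(1+1/3z) = 1 + z + 7/15z²
  R(z) = 1 + z + 7/15z².

Boundary: |R(x)|=1, x<0.
x=-1.15: |R|=0.4672
R=1: x+7/15x²=0 ⇒ x=−15/7=-2.1429; min R=1−1/(4·7/15)=0.4643>−1
Confirm numerically:
  x=-1.257: |R|=0.48036 <1
  x=-1.191: |R|=0.47096 <1
  x=-1.118: |R|=0.46530 <1
  x=-1.109: |R|=0.46494 <1
  x=-2.653: |R|=1.63159 >1
  x=-2.447: |R|=1.34731 >1
So |R|<1 on (-2.1429, 0).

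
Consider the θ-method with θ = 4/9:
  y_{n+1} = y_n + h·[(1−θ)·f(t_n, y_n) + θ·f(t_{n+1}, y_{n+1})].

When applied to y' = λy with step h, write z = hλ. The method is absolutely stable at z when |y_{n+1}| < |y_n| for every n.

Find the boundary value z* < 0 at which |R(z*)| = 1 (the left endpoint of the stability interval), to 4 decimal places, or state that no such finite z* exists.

z* = -18.0000.

With y'=λy (z=hλ):
  y_{n+1} = y_n + z·[5/9·y_n + 4/9·y_{n+1}] ⇒ (1 − 4/9z)y_{n+1} = (1 + 5/9z)y_n
  so R(z) = (1 + 5/9z)/(1 − 4/9z).

Solve |R(x)|<1 on ℝ⁻.
x=-0.5: |R|=0.5909
R=−1: 1+5/9x = −1+4/9x ⇒ -1/9x=2 ⇒ x=2/(-1/9)=-18.0000
Confirm numerically:
  x=-16.375: |R|=0.97819 <1
  x=-14.986: |R|=0.95628 <1
  x=-13.527: |R|=0.92912 <1
  x=-13.273: |R|=0.92387 <1
  x=-18.412: |R|=1.00498 >1
  x=-18.400: |R|=1.00484 >1
  x=-18.160: |R|=1.00196 >1
Stable set (-18.0000, 0).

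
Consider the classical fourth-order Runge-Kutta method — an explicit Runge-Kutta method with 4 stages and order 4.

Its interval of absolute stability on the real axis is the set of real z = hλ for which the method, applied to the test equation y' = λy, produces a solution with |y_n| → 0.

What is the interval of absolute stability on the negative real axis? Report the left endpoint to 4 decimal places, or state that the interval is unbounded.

On y'=λy, z=hλ:
  order 4, 4-stage ⇒ R(z)=1+z+z^2/2+z^3/6+z^4/24
  (e.g. R(-1)=0.37500, |R|=0.37500)

Boundary: |R(x)|=1, x<0.
x=-1: |R|=0.3750
|R(-2.56)|=0.7102 |R(-1.59)|=0.2704 |R(-0.5)|=0.6068
Bisect:
  x_lo=-3.6082 |R|=3.1344  x_hi=-0.3639 |R|=0.6950
  mid=-1.98606 |R|=0.32878 →hi
  mid=-2.79712 |R|=1.01798 →lo
  mid=-2.39159 |R|=0.55152 →hi
  mid=-2.59436 |R|=0.74827 →hi
  mid=-2.69574 |R|=0.87316 →hi
  mid=-2.74643 |R|=0.94297 →hi
  mid=-2.77177 |R|=0.97981 →hi
  mid=-2.78445 |R|=0.99872 →hi
  ...
  [-2.78544,-2.78524] ⇒ x*=-2.7853
Interval (-2.7853, 0).

z∈(-2.7853,0).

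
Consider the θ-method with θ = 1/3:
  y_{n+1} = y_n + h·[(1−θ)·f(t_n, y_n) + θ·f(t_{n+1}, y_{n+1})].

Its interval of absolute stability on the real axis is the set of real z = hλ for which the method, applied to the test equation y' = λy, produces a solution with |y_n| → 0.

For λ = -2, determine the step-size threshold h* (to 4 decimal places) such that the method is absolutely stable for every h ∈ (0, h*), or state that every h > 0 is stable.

(-6.0000,0); λ=-2 ⇒ h* = (6)/2 = 3.0000.

With y'=λy (z=hλ):
  y_{n+1} = y_n + z·[2/3·y_n + 1/3·y_{n+1}] ⇒ (1 − 1/3z)y_{n+1} = (1 + 2/3z)y_n
  ⇒ R(z) = (1 + 2/3z)/(1 − 1/3z).

Find x<0 with |R(x)|<1.
x=-0.76: |R|=0.3936
R=−1: 1+2/3x = −1+1/3x ⇒ -1/3x=2 ⇒ x=2/(-1/3)=-6.0000
Confirm numerically:
  x=-4.743: |R|=0.83766 <1
  x=-4.353: |R|=0.77601 <1
  x=-2.412: |R|=0.33703 <1
  x=-6.547: |R|=1.05730 >1
  x=-6.114: |R|=1.01251 >1
  x=-6.100: |R|=1.01099 >1
Stable set (-6.0000, 0).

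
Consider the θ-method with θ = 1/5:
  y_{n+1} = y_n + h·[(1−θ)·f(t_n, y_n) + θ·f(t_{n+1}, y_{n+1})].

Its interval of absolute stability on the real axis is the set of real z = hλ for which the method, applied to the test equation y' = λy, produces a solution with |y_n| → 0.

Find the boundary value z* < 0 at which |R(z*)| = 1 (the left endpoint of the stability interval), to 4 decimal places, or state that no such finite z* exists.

left endpoint -3.3333.

On y'=λy, z=hλ:
  y_{n+1} = y_n + z·[4/5·y_n + 1/5·y_{n+1}] ⇒ (1 − 1/5z)y_{n+1} = (1 + 4/5z)y_n
  R(z) = (1 + 4/5z)/(1 − 1/5z).

Find x<0 with |R(x)|<1.
x=-0.44: |R|=0.5956
R=−1: 1+4/5x = −1+1/5x ⇒ -3/5x=2 ⇒ x=2/(-3/5)=-3.3333
Confirm numerically:
  x=-1.958: |R|=0.40701 <1
  x=-1.924: |R|=0.38937 <1
  x=-1.914: |R|=0.38415 <1
  x=-3.774: |R|=1.15067 >1
  x=-3.527: |R|=1.06814 >1
  x=-3.439: |R|=1.03756 >1
So |R|<1 on (-3.3333, 0).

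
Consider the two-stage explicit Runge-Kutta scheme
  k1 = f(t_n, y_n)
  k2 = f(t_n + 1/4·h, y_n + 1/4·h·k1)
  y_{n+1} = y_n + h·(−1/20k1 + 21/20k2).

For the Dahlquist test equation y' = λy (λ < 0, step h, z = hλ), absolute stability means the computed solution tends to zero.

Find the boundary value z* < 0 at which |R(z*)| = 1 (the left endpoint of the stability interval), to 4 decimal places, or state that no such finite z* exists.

On y'=λy, z=hλ:
  k1=λy_n ⇒ h·k1=z·y_n;  k2=λ(1+1/4z)y_n ⇒ h·k2=z(1+1/4z)y_n
  y_{n+1}/y_n = 1 − 1/20z + 21/20z(1+1/4z) = 1 + z + 21/80z²
  Hence R(z) = 1 + z + 21/80z².

Need |R(x)|<1, x<0.
x=-1.42: |R|=0.1093
R=1: x+21/80x²=0 ⇒ x=−80/21=-3.8095; min R=1−1/(4·21/80)=0.0476>−1
Confirm numerically:
  x=-3.701: |R|=0.89457 <1
  x=-3.623: |R|=0.82261 <1
  x=-3.616: |R|=0.81631 <1
  x=-1.937: |R|=0.04789 <1
  x=-4.342: |R|=1.60690 >1
  x=-4.104: |R|=1.31724 >1
  x=-3.860: |R|=1.05114 >1
Stable set (-3.8095, 0).

z* = -3.8095.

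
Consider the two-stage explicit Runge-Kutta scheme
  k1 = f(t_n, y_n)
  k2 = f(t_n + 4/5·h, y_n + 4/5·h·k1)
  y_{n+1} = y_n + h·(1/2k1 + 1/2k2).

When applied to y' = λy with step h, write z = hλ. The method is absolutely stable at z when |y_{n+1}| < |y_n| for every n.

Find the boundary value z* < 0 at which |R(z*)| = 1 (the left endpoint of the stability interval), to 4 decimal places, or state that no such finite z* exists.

z* = -2.5000.

Set f=λy, z=hλ:
  k1=λy_n ⇒ h·k1=z·y_n;  k2=λ(1+4/5z)y_n ⇒ h·k2=z(1+4/5z)y_n
  y_{n+1}/y_n = 1 + 1/2z + 1/2z(1+4/5z) = 1 + z + 2/5z²
  Hence R(z) = 1 + z + 2/5z².

Boundary: |R(x)|=1, x<0.
x=-0.7: |R|=0.4960
R=1: x+2/5x²=0 ⇒ x=−5/2=-2.5000; min R=1−1/(4·2/5)=0.3750>−1
Confirm numerically:
  x=-1.980: |R|=0.58816 <1
  x=-1.481: |R|=0.39634 <1
  x=-1.148: |R|=0.37916 <1
  x=-1.083: |R|=0.38616 <1
  x=-2.872: |R|=1.42735 >1
  x=-2.637: |R|=1.14451 >1
So |R|<1 on (-2.5000, 0).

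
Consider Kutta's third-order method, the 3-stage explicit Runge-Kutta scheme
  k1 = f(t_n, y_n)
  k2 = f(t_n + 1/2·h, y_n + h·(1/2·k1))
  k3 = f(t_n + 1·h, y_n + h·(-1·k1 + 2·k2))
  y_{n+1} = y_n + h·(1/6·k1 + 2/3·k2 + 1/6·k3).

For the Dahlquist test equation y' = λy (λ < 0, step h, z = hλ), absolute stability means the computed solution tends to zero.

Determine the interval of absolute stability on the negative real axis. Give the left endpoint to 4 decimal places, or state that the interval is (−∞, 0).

Set f=λy, z=hλ:
  order 3, 3-stage ⇒ R(z)=1+z+z^2/2+z^3/6
  (e.g. R(-1.28)=0.18967, |R|=0.18967)

Need |R(x)|<1, x<0.
x=-1.28: |R|=0.1897
|R(-1.81)|=0.1602 |R(-1.11)|=0.2781 |R(-0.63)|=0.5268
Bisect:
  x_lo=-3.0963 |R|=2.2503  x_hi=-0.0577 |R|=0.9439
  mid=-1.57702 |R|=0.01280 →hi
  mid=-2.33668 |R|=0.73305 →hi
  mid=-2.71651 |R|=1.36785 →lo
  mid=-2.52660 |R|=1.02292 →lo
  mid=-2.43164 |R|=0.87153 →hi
  mid=-2.47912 |R|=0.94556 →hi
  mid=-2.50286 |R|=0.98382 →hi
  ...
  [-2.51287,-2.51269] ⇒ x*=-2.5127
Interval (-2.5127, 0).

z∈(-2.5127,0).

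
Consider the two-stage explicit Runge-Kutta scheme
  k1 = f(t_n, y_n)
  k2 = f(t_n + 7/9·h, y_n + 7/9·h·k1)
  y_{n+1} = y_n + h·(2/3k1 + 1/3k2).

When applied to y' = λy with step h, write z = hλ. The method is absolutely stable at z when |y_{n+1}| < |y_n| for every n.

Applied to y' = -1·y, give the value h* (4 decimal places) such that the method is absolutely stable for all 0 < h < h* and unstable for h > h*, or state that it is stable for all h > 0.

(-3.8571,0); λ=-1 ⇒ h* = (27/7)/1 = 3.8571.

Test eqn y'=λy, z=hλ:
  k1=λy_n ⇒ h·k1=z·y_n;  k2=λ(1+7/9z)y_n ⇒ h·k2=z(1+7/9z)y_n
  y_{n+1}/y_n = 1 + 2/3z + 1/3z(1+7/9z) = 1 + z + 7/27z²
  Hence R(z) = 1 + z + 7/27z².

Find x<0 with |R(x)|<1.
x=-0.96: |R|=0.2789
R=1: x+7/27x²=0 ⇒ x=−27/7=-3.8571; min R=1−1/(4·7/27)=0.0357>−1
Confirm numerically:
  x=-3.480: |R|=0.65973 <1
  x=-3.464: |R|=0.64693 <1
  x=-3.263: |R|=0.49738 <1
  x=-4.139: |R|=1.30245 >1
  x=-4.053: |R|=1.20580 >1
  x=-3.990: |R|=1.13743 >1
Interval (-3.8571, 0).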